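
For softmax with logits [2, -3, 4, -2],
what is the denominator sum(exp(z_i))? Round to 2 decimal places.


Denom = e^2=7.3891 + e^-3=0.0498 + e^4=54.5982 + e^-2=0.1353. Sum = 62.1724, which rounds to 62.17.

62.17


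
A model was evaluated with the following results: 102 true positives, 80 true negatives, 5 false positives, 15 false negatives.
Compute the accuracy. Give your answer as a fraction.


Accuracy = (TP + TN) / (TP + TN + FP + FN) = (102 + 80) / 202 = 91/101.

91/101


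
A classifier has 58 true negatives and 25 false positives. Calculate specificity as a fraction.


Specificity = TN / (TN + FP) = 58 / 83 = 58/83.

58/83


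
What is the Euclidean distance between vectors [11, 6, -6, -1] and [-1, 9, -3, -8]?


d = sqrt(sum of squared differences). (11--1)^2=144, (6-9)^2=9, (-6--3)^2=9, (-1--8)^2=49. Sum = 211.

sqrt(211)


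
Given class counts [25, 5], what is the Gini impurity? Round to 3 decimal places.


Total = 30. Proportions: 25/30, 5/30. sum(p_i^2) = 0.7222. Gini = 1 - 0.7222 = 0.2778, which rounds to 0.278.

0.278


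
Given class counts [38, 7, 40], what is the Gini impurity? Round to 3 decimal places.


Total = 85. Proportions: 38/85, 7/85, 40/85. sum(p_i^2) = 0.4281. Gini = 1 - 0.4281 = 0.5719, which rounds to 0.572.

0.572


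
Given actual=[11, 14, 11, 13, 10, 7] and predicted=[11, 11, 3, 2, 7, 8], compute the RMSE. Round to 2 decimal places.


MSE = 34.0000. RMSE = sqrt(34.0000) = 5.83.

5.83


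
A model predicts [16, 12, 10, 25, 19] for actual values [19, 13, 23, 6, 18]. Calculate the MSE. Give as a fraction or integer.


MSE = (1/5) * ((19-16)^2=9 + (13-12)^2=1 + (23-10)^2=169 + (6-25)^2=361 + (18-19)^2=1). Sum = 541. MSE = 541/5.

541/5


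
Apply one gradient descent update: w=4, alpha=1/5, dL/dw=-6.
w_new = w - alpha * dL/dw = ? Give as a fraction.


w_new = 4 - 1/5 * -6 = 4 - -6/5 = 26/5.

26/5


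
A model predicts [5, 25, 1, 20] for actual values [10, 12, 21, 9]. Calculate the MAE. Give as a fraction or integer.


MAE = (1/4) * (|10-5|=5 + |12-25|=13 + |21-1|=20 + |9-20|=11). Sum = 49. MAE = 49/4.

49/4


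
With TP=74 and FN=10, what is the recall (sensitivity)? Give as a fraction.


Recall = TP / (TP + FN) = 74 / 84 = 37/42.

37/42


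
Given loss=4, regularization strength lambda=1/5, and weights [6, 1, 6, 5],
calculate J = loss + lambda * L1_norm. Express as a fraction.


L1 norm = sum(|w|) = 18. J = 4 + 1/5 * 18 = 38/5.

38/5


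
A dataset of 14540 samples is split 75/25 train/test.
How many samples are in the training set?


Test set = 14540 * 25% = 3635. Training set = 14540 - 3635 = 10905.

10905


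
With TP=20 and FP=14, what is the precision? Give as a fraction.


Precision = TP / (TP + FP) = 20 / 34 = 10/17.

10/17


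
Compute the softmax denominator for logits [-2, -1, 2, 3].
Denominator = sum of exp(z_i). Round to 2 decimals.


Denom = e^-2=0.1353 + e^-1=0.3679 + e^2=7.3891 + e^3=20.0855. Sum = 27.9778, which rounds to 27.98.

27.98


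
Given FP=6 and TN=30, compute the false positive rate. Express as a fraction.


FPR = FP / (FP + TN) = 6 / 36 = 1/6.

1/6


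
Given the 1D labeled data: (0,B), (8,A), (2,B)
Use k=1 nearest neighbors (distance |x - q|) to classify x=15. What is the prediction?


Distances: |0-15|=15, |8-15|=7, |2-15|=13. 1 nearest: (8,A). Counts: {'A': 1}. Majority class: A.

A


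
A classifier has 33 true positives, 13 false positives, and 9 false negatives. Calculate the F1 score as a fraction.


Precision = 33/46 = 33/46. Recall = 33/42 = 11/14. F1 = 2*P*R/(P+R) = 3/4.

3/4


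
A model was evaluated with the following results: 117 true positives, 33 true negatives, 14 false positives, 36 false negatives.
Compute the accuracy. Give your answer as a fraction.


Accuracy = (TP + TN) / (TP + TN + FP + FN) = (117 + 33) / 200 = 3/4.

3/4


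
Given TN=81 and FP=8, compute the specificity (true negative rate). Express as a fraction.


Specificity = TN / (TN + FP) = 81 / 89 = 81/89.

81/89


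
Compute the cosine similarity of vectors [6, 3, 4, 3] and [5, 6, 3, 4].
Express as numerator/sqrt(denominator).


dot = 72. |a|^2 = 70, |b|^2 = 86. cos = 72/sqrt(6020).

72/sqrt(6020)


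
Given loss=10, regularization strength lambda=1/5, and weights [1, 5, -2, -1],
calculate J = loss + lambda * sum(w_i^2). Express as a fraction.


L2 sq norm = sum(w^2) = 31. J = 10 + 1/5 * 31 = 81/5.

81/5


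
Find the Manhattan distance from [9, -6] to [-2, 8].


d = sum of absolute differences: |9--2|=11 + |-6-8|=14 = 25.

25


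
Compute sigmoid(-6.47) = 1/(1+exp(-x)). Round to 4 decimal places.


sigma(-6.47) = 1/(1+e^(6.47)) = 1/(1+645.483727) = 1/646.483727 = 0.0015.

0.0015


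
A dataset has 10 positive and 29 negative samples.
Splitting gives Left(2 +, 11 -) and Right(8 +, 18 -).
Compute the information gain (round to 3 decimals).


H(parent) = 0.8213. H(left) = 0.6194, H(right) = 0.8905. Weighted = (13/39)*0.6194 + (26/39)*0.8905 = 0.8001. IG = 0.8213 - 0.8001 = 0.0212, which rounds to 0.021.

0.021


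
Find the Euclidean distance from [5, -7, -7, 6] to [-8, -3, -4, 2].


d = sqrt(sum of squared differences). (5--8)^2=169, (-7--3)^2=16, (-7--4)^2=9, (6-2)^2=16. Sum = 210.

sqrt(210)


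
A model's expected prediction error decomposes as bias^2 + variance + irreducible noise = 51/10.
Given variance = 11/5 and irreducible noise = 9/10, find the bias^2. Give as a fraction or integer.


Total error = bias^2 + variance + irreducible noise. So bias^2 = 51/10 - 11/5 - 9/10 = 2.

2


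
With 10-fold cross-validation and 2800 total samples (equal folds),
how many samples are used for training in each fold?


Each validation fold has 2800/10 = 280 samples. Training set = 2800 - 280 = 2520.

2520


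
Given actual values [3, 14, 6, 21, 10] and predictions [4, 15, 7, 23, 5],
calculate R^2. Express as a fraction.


Mean(y) = 54/5. SS_res = 32. SS_tot = 994/5. R^2 = 1 - 32/(994/5) = 417/497.

417/497


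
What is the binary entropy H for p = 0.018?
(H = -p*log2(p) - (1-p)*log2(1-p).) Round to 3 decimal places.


H = -0.018*log2(0.018) - 0.982*log2(0.982) = 0.130.

0.130


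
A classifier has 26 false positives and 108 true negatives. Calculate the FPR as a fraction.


FPR = FP / (FP + TN) = 26 / 134 = 13/67.

13/67


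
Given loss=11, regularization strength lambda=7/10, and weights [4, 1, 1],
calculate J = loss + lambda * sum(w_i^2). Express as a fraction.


L2 sq norm = sum(w^2) = 18. J = 11 + 7/10 * 18 = 118/5.

118/5


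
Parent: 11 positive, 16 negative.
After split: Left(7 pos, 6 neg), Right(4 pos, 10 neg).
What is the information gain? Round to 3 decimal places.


H(parent) = 0.9751. H(left) = 0.9957, H(right) = 0.8631. Weighted = (13/27)*0.9957 + (14/27)*0.8631 = 0.9269. IG = 0.9751 - 0.9269 = 0.0482, which rounds to 0.048.

0.048


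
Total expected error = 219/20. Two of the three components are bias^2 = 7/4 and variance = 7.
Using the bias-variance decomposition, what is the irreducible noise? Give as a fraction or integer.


Total error = bias^2 + variance + irreducible noise. So irreducible noise = 219/20 - 7/4 - 7 = 11/5.

11/5


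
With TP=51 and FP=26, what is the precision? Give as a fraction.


Precision = TP / (TP + FP) = 51 / 77 = 51/77.

51/77


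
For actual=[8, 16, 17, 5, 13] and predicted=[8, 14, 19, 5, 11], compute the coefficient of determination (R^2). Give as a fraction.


Mean(y) = 59/5. SS_res = 12. SS_tot = 534/5. R^2 = 1 - 12/(534/5) = 79/89.

79/89


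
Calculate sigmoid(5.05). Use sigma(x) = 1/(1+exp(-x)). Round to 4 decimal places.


sigma(5.05) = 1/(1+e^(-5.05)) = 1/(1+0.006409) = 1/1.006409 = 0.9936.

0.9936


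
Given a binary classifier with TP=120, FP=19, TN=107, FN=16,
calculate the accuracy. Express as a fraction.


Accuracy = (TP + TN) / (TP + TN + FP + FN) = (120 + 107) / 262 = 227/262.

227/262


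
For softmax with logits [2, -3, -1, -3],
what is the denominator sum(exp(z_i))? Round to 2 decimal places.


Denom = e^2=7.3891 + e^-3=0.0498 + e^-1=0.3679 + e^-3=0.0498. Sum = 7.8566, which rounds to 7.86.

7.86


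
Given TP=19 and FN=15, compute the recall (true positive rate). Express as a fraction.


Recall = TP / (TP + FN) = 19 / 34 = 19/34.

19/34


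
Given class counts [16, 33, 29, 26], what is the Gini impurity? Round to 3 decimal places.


Total = 104. Proportions: 16/104, 33/104, 29/104, 26/104. sum(p_i^2) = 0.2646. Gini = 1 - 0.2646 = 0.7354, which rounds to 0.735.

0.735


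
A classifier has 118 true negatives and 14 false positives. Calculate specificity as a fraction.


Specificity = TN / (TN + FP) = 118 / 132 = 59/66.

59/66


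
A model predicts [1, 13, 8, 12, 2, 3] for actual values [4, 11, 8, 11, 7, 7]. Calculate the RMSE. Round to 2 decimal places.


MSE = 9.1667. RMSE = sqrt(9.1667) = 3.03.

3.03


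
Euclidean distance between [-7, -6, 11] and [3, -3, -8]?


d = sqrt(sum of squared differences). (-7-3)^2=100, (-6--3)^2=9, (11--8)^2=361. Sum = 470.

sqrt(470)


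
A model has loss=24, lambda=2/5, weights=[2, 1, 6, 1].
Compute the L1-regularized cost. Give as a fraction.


L1 norm = sum(|w|) = 10. J = 24 + 2/5 * 10 = 28.

28


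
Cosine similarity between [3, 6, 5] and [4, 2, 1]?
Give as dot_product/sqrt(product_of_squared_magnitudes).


dot = 29. |a|^2 = 70, |b|^2 = 21. cos = 29/sqrt(1470).

29/sqrt(1470)


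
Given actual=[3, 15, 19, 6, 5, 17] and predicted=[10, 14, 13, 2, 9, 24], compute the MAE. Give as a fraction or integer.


MAE = (1/6) * (|3-10|=7 + |15-14|=1 + |19-13|=6 + |6-2|=4 + |5-9|=4 + |17-24|=7). Sum = 29. MAE = 29/6.

29/6


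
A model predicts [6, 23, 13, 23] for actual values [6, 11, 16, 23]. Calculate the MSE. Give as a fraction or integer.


MSE = (1/4) * ((6-6)^2=0 + (11-23)^2=144 + (16-13)^2=9 + (23-23)^2=0). Sum = 153. MSE = 153/4.

153/4


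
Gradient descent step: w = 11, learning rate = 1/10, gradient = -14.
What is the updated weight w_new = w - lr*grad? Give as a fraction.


w_new = 11 - 1/10 * -14 = 11 - -7/5 = 62/5.

62/5


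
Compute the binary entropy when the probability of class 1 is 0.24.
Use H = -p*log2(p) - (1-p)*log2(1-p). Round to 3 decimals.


H = -0.24*log2(0.24) - 0.76*log2(0.76) = 0.795.

0.795


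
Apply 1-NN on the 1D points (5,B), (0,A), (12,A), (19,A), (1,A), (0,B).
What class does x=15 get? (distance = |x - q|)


Distances: |5-15|=10, |0-15|=15, |12-15|=3, |19-15|=4, |1-15|=14, |0-15|=15. 1 nearest: (12,A). Counts: {'A': 1}. Majority class: A.

A


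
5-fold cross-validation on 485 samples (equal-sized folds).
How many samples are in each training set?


Each validation fold has 485/5 = 97 samples. Training set = 485 - 97 = 388.

388


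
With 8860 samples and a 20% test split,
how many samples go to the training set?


Test set = 8860 * 20% = 1772. Training set = 8860 - 1772 = 7088.

7088


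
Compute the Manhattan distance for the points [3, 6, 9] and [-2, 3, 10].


d = sum of absolute differences: |3--2|=5 + |6-3|=3 + |9-10|=1 = 9.

9


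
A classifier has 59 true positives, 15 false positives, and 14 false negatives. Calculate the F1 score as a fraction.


Precision = 59/74 = 59/74. Recall = 59/73 = 59/73. F1 = 2*P*R/(P+R) = 118/147.

118/147


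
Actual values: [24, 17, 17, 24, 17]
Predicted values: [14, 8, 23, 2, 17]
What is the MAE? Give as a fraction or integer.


MAE = (1/5) * (|24-14|=10 + |17-8|=9 + |17-23|=6 + |24-2|=22 + |17-17|=0). Sum = 47. MAE = 47/5.

47/5


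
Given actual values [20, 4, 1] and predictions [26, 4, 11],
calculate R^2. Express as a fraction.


Mean(y) = 25/3. SS_res = 136. SS_tot = 626/3. R^2 = 1 - 136/(626/3) = 109/313.

109/313


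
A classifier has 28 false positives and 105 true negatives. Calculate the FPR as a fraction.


FPR = FP / (FP + TN) = 28 / 133 = 4/19.

4/19


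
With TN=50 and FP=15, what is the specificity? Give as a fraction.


Specificity = TN / (TN + FP) = 50 / 65 = 10/13.

10/13


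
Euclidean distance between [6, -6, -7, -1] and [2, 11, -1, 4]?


d = sqrt(sum of squared differences). (6-2)^2=16, (-6-11)^2=289, (-7--1)^2=36, (-1-4)^2=25. Sum = 366.

sqrt(366)


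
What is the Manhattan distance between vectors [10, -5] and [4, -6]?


d = sum of absolute differences: |10-4|=6 + |-5--6|=1 = 7.

7


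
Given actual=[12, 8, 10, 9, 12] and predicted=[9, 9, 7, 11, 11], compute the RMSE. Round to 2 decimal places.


MSE = 4.8000. RMSE = sqrt(4.8000) = 2.19.

2.19


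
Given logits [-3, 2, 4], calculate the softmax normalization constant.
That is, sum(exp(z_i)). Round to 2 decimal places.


Denom = e^-3=0.0498 + e^2=7.3891 + e^4=54.5982. Sum = 62.0371, which rounds to 62.04.

62.04


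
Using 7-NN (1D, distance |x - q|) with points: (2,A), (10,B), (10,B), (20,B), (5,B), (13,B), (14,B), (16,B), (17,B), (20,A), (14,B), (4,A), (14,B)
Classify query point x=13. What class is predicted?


Distances: |2-13|=11, |10-13|=3, |10-13|=3, |20-13|=7, |5-13|=8, |13-13|=0, |14-13|=1, |16-13|=3, |17-13|=4, |20-13|=7, |14-13|=1, |4-13|=9, |14-13|=1. 7 nearest: (13,B), (14,B), (14,B), (14,B), (10,B), (10,B), (16,B). Counts: {'B': 7}. Majority class: B.

B


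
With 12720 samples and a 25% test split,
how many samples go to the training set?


Test set = 12720 * 25% = 3180. Training set = 12720 - 3180 = 9540.

9540


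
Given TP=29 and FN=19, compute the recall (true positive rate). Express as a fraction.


Recall = TP / (TP + FN) = 29 / 48 = 29/48.

29/48


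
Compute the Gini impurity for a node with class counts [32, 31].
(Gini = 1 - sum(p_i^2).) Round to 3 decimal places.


Total = 63. Proportions: 32/63, 31/63. sum(p_i^2) = 0.5001. Gini = 1 - 0.5001 = 0.4999, which rounds to 0.500.

0.500


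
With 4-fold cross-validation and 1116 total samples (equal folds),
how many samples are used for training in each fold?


Each validation fold has 1116/4 = 279 samples. Training set = 1116 - 279 = 837.

837


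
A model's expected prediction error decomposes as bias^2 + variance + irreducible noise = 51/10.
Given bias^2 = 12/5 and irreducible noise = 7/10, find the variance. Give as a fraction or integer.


Total error = bias^2 + variance + irreducible noise. So variance = 51/10 - 12/5 - 7/10 = 2.

2


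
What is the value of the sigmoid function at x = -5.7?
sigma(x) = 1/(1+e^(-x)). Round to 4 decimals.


sigma(-5.7) = 1/(1+e^(5.7)) = 1/(1+298.867401) = 1/299.867401 = 0.0033.

0.0033


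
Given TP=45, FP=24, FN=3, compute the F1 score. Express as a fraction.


Precision = 45/69 = 15/23. Recall = 45/48 = 15/16. F1 = 2*P*R/(P+R) = 10/13.

10/13


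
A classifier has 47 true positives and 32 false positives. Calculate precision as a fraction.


Precision = TP / (TP + FP) = 47 / 79 = 47/79.

47/79


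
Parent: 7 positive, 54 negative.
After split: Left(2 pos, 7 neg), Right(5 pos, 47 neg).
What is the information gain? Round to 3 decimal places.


H(parent) = 0.5141. H(left) = 0.7642, H(right) = 0.4567. Weighted = (9/61)*0.7642 + (52/61)*0.4567 = 0.5021. IG = 0.5141 - 0.5021 = 0.0120, which rounds to 0.012.

0.012


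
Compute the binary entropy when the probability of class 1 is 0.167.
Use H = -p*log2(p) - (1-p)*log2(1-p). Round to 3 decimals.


H = -0.167*log2(0.167) - 0.833*log2(0.833) = 0.651.

0.651


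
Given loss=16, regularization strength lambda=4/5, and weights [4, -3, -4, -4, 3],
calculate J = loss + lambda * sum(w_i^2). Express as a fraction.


L2 sq norm = sum(w^2) = 66. J = 16 + 4/5 * 66 = 344/5.

344/5


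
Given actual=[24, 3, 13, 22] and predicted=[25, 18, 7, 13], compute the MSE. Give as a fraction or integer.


MSE = (1/4) * ((24-25)^2=1 + (3-18)^2=225 + (13-7)^2=36 + (22-13)^2=81). Sum = 343. MSE = 343/4.

343/4


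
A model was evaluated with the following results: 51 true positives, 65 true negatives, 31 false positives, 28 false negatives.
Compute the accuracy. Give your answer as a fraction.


Accuracy = (TP + TN) / (TP + TN + FP + FN) = (51 + 65) / 175 = 116/175.

116/175


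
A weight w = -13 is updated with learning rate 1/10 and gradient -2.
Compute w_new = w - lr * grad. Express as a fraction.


w_new = -13 - 1/10 * -2 = -13 - -1/5 = -64/5.

-64/5


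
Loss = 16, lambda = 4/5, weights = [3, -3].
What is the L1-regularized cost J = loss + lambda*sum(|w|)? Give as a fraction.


L1 norm = sum(|w|) = 6. J = 16 + 4/5 * 6 = 104/5.

104/5


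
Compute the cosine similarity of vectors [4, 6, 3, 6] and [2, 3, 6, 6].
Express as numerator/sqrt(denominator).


dot = 80. |a|^2 = 97, |b|^2 = 85. cos = 80/sqrt(8245).

80/sqrt(8245)


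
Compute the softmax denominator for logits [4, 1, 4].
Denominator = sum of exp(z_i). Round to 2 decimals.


Denom = e^4=54.5982 + e^1=2.7183 + e^4=54.5982. Sum = 111.9147, which rounds to 111.91.

111.91


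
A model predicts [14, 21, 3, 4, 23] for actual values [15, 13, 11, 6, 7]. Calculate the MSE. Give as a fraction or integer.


MSE = (1/5) * ((15-14)^2=1 + (13-21)^2=64 + (11-3)^2=64 + (6-4)^2=4 + (7-23)^2=256). Sum = 389. MSE = 389/5.

389/5


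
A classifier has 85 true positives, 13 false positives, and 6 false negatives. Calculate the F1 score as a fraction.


Precision = 85/98 = 85/98. Recall = 85/91 = 85/91. F1 = 2*P*R/(P+R) = 170/189.

170/189


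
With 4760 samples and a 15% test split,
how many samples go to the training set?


Test set = 4760 * 15% = 714. Training set = 4760 - 714 = 4046.

4046


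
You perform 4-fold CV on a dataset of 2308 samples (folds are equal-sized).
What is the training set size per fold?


Each validation fold has 2308/4 = 577 samples. Training set = 2308 - 577 = 1731.

1731


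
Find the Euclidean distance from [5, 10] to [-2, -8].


d = sqrt(sum of squared differences). (5--2)^2=49, (10--8)^2=324. Sum = 373.

sqrt(373)


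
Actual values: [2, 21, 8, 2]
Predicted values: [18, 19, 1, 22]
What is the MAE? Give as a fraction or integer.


MAE = (1/4) * (|2-18|=16 + |21-19|=2 + |8-1|=7 + |2-22|=20). Sum = 45. MAE = 45/4.

45/4


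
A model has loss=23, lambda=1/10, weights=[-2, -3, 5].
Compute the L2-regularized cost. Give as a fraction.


L2 sq norm = sum(w^2) = 38. J = 23 + 1/10 * 38 = 134/5.

134/5


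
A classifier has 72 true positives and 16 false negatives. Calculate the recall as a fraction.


Recall = TP / (TP + FN) = 72 / 88 = 9/11.

9/11


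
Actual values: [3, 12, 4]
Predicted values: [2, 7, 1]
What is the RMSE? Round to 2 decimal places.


MSE = 11.6667. RMSE = sqrt(11.6667) = 3.42.

3.42


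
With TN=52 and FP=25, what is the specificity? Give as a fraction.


Specificity = TN / (TN + FP) = 52 / 77 = 52/77.

52/77


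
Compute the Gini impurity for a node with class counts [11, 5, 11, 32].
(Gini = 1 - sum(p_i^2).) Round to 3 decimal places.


Total = 59. Proportions: 11/59, 5/59, 11/59, 32/59. sum(p_i^2) = 0.3709. Gini = 1 - 0.3709 = 0.6291, which rounds to 0.629.

0.629


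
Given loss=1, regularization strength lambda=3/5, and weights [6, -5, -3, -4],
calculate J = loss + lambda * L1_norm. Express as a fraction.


L1 norm = sum(|w|) = 18. J = 1 + 3/5 * 18 = 59/5.

59/5


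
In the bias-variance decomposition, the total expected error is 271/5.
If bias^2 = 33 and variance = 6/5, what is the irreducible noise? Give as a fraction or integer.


Total error = bias^2 + variance + irreducible noise. So irreducible noise = 271/5 - 33 - 6/5 = 20.

20


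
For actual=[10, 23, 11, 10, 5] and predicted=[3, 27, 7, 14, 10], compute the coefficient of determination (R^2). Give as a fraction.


Mean(y) = 59/5. SS_res = 122. SS_tot = 894/5. R^2 = 1 - 122/(894/5) = 142/447.

142/447


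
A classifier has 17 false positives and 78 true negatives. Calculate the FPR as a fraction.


FPR = FP / (FP + TN) = 17 / 95 = 17/95.

17/95


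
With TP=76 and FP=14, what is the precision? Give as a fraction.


Precision = TP / (TP + FP) = 76 / 90 = 38/45.

38/45


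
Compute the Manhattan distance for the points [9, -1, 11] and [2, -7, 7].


d = sum of absolute differences: |9-2|=7 + |-1--7|=6 + |11-7|=4 = 17.

17


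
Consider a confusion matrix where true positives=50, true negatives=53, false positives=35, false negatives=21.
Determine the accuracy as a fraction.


Accuracy = (TP + TN) / (TP + TN + FP + FN) = (50 + 53) / 159 = 103/159.

103/159


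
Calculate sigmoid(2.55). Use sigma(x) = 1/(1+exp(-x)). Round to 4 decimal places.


sigma(2.55) = 1/(1+e^(-2.55)) = 1/(1+0.078082) = 1/1.078082 = 0.9276.

0.9276


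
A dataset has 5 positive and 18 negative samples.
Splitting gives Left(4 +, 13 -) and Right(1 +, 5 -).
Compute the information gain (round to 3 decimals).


H(parent) = 0.7554. H(left) = 0.7871, H(right) = 0.6500. Weighted = (17/23)*0.7871 + (6/23)*0.6500 = 0.7513. IG = 0.7554 - 0.7513 = 0.0041, which rounds to 0.004.

0.004


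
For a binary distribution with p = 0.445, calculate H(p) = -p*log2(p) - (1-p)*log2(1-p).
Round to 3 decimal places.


H = -0.445*log2(0.445) - 0.555*log2(0.555) = 0.991.

0.991


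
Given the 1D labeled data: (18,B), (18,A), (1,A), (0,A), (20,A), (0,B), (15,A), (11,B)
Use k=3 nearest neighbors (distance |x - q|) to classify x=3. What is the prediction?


Distances: |18-3|=15, |18-3|=15, |1-3|=2, |0-3|=3, |20-3|=17, |0-3|=3, |15-3|=12, |11-3|=8. 3 nearest: (1,A), (0,A), (0,B). Counts: {'A': 2, 'B': 1}. Majority class: A.

A


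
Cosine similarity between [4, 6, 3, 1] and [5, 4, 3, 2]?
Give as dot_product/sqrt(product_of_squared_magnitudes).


dot = 55. |a|^2 = 62, |b|^2 = 54. cos = 55/sqrt(3348).

55/sqrt(3348)


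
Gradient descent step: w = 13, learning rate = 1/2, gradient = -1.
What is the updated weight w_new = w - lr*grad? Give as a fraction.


w_new = 13 - 1/2 * -1 = 13 - -1/2 = 27/2.

27/2


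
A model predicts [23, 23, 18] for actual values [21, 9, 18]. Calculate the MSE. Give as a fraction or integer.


MSE = (1/3) * ((21-23)^2=4 + (9-23)^2=196 + (18-18)^2=0). Sum = 200. MSE = 200/3.

200/3


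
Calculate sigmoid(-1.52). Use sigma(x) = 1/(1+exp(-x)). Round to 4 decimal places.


sigma(-1.52) = 1/(1+e^(1.52)) = 1/(1+4.572225) = 1/5.572225 = 0.1795.

0.1795


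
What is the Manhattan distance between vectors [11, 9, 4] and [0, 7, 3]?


d = sum of absolute differences: |11-0|=11 + |9-7|=2 + |4-3|=1 = 14.

14


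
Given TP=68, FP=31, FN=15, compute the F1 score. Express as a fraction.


Precision = 68/99 = 68/99. Recall = 68/83 = 68/83. F1 = 2*P*R/(P+R) = 68/91.

68/91


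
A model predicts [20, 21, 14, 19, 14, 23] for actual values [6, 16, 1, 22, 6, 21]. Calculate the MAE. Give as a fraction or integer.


MAE = (1/6) * (|6-20|=14 + |16-21|=5 + |1-14|=13 + |22-19|=3 + |6-14|=8 + |21-23|=2). Sum = 45. MAE = 15/2.

15/2


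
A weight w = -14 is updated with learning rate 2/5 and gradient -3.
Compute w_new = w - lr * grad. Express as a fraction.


w_new = -14 - 2/5 * -3 = -14 - -6/5 = -64/5.

-64/5


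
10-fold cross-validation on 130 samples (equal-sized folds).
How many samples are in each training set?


Each validation fold has 130/10 = 13 samples. Training set = 130 - 13 = 117.

117


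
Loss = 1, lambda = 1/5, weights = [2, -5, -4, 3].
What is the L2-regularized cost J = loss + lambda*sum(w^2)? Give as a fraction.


L2 sq norm = sum(w^2) = 54. J = 1 + 1/5 * 54 = 59/5.

59/5


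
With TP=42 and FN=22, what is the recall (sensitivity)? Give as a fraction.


Recall = TP / (TP + FN) = 42 / 64 = 21/32.

21/32


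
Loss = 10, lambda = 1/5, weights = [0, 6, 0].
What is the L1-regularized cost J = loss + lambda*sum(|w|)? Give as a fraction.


L1 norm = sum(|w|) = 6. J = 10 + 1/5 * 6 = 56/5.

56/5


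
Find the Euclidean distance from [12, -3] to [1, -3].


d = sqrt(sum of squared differences). (12-1)^2=121, (-3--3)^2=0. Sum = 121.

11


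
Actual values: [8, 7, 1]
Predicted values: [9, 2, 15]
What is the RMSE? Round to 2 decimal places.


MSE = 74.0000. RMSE = sqrt(74.0000) = 8.60.

8.60


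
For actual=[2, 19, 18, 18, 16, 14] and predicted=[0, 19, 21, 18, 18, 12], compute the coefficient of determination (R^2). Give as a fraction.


Mean(y) = 29/2. SS_res = 21. SS_tot = 407/2. R^2 = 1 - 21/(407/2) = 365/407.

365/407


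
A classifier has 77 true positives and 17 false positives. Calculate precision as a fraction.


Precision = TP / (TP + FP) = 77 / 94 = 77/94.

77/94


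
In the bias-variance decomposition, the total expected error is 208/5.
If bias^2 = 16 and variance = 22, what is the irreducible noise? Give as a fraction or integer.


Total error = bias^2 + variance + irreducible noise. So irreducible noise = 208/5 - 16 - 22 = 18/5.

18/5


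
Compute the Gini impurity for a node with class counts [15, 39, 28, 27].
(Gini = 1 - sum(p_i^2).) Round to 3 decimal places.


Total = 109. Proportions: 15/109, 39/109, 28/109, 27/109. sum(p_i^2) = 0.2743. Gini = 1 - 0.2743 = 0.7257, which rounds to 0.726.

0.726


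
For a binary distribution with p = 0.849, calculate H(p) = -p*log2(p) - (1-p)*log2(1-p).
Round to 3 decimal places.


H = -0.849*log2(0.849) - 0.151*log2(0.151) = 0.612.

0.612


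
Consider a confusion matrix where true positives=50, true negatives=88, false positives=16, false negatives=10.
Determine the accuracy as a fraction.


Accuracy = (TP + TN) / (TP + TN + FP + FN) = (50 + 88) / 164 = 69/82.

69/82


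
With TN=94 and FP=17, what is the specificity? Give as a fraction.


Specificity = TN / (TN + FP) = 94 / 111 = 94/111.

94/111


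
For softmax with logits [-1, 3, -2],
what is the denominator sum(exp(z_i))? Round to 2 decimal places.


Denom = e^-1=0.3679 + e^3=20.0855 + e^-2=0.1353. Sum = 20.5887, which rounds to 20.59.

20.59


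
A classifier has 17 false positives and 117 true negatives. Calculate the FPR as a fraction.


FPR = FP / (FP + TN) = 17 / 134 = 17/134.

17/134


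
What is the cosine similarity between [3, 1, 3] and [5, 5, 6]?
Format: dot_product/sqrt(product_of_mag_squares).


dot = 38. |a|^2 = 19, |b|^2 = 86. cos = 38/sqrt(1634).

38/sqrt(1634)


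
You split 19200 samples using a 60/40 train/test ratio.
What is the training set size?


Test set = 19200 * 40% = 7680. Training set = 19200 - 7680 = 11520.

11520


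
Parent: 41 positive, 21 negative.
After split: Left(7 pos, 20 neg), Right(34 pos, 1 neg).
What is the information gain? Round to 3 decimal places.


H(parent) = 0.9236. H(left) = 0.8256, H(right) = 0.1872. Weighted = (27/62)*0.8256 + (35/62)*0.1872 = 0.4652. IG = 0.9236 - 0.4652 = 0.4584, which rounds to 0.458.

0.458


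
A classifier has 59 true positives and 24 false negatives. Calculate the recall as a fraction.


Recall = TP / (TP + FN) = 59 / 83 = 59/83.

59/83


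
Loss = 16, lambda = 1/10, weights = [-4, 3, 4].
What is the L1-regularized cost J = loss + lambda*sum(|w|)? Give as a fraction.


L1 norm = sum(|w|) = 11. J = 16 + 1/10 * 11 = 171/10.

171/10


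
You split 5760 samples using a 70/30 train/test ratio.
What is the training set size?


Test set = 5760 * 30% = 1728. Training set = 5760 - 1728 = 4032.

4032


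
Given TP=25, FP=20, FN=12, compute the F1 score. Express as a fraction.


Precision = 25/45 = 5/9. Recall = 25/37 = 25/37. F1 = 2*P*R/(P+R) = 25/41.

25/41


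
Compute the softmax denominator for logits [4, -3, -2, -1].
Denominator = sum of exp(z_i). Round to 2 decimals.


Denom = e^4=54.5982 + e^-3=0.0498 + e^-2=0.1353 + e^-1=0.3679. Sum = 55.1512, which rounds to 55.15.

55.15


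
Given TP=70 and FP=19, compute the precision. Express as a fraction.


Precision = TP / (TP + FP) = 70 / 89 = 70/89.

70/89


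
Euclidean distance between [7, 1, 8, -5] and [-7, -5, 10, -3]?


d = sqrt(sum of squared differences). (7--7)^2=196, (1--5)^2=36, (8-10)^2=4, (-5--3)^2=4. Sum = 240.

sqrt(240)


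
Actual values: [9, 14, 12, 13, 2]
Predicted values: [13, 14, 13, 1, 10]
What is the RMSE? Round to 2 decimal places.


MSE = 45.0000. RMSE = sqrt(45.0000) = 6.71.

6.71


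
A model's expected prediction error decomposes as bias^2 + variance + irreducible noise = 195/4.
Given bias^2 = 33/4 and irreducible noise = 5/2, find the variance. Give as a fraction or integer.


Total error = bias^2 + variance + irreducible noise. So variance = 195/4 - 33/4 - 5/2 = 38.

38


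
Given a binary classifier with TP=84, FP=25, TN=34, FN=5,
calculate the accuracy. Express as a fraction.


Accuracy = (TP + TN) / (TP + TN + FP + FN) = (84 + 34) / 148 = 59/74.

59/74


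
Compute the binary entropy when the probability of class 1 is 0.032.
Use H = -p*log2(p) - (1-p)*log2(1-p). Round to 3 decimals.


H = -0.032*log2(0.032) - 0.968*log2(0.968) = 0.204.

0.204


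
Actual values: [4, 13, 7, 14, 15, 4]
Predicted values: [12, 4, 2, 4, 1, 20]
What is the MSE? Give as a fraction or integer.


MSE = (1/6) * ((4-12)^2=64 + (13-4)^2=81 + (7-2)^2=25 + (14-4)^2=100 + (15-1)^2=196 + (4-20)^2=256). Sum = 722. MSE = 361/3.

361/3


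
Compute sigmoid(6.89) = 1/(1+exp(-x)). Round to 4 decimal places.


sigma(6.89) = 1/(1+e^(-6.89)) = 1/(1+0.001018) = 1/1.001018 = 0.9990.

0.9990


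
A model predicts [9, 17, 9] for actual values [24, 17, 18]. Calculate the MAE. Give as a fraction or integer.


MAE = (1/3) * (|24-9|=15 + |17-17|=0 + |18-9|=9). Sum = 24. MAE = 8.

8


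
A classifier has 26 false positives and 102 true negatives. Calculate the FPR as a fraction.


FPR = FP / (FP + TN) = 26 / 128 = 13/64.

13/64


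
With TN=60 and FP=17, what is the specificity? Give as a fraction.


Specificity = TN / (TN + FP) = 60 / 77 = 60/77.

60/77


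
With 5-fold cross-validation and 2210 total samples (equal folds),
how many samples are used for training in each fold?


Each validation fold has 2210/5 = 442 samples. Training set = 2210 - 442 = 1768.

1768


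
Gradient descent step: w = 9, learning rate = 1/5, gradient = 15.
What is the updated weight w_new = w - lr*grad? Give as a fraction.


w_new = 9 - 1/5 * 15 = 9 - 3 = 6.

6


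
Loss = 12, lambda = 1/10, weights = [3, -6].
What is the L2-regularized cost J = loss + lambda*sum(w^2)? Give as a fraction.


L2 sq norm = sum(w^2) = 45. J = 12 + 1/10 * 45 = 33/2.

33/2


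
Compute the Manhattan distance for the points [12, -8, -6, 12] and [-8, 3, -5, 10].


d = sum of absolute differences: |12--8|=20 + |-8-3|=11 + |-6--5|=1 + |12-10|=2 = 34.

34


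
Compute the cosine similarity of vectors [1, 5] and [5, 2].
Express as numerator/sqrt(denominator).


dot = 15. |a|^2 = 26, |b|^2 = 29. cos = 15/sqrt(754).

15/sqrt(754)


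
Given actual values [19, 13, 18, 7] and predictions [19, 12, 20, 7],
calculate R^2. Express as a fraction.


Mean(y) = 57/4. SS_res = 5. SS_tot = 363/4. R^2 = 1 - 5/(363/4) = 343/363.

343/363


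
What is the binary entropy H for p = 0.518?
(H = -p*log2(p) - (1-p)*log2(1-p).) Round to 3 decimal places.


H = -0.518*log2(0.518) - 0.482*log2(0.482) = 0.999.

0.999


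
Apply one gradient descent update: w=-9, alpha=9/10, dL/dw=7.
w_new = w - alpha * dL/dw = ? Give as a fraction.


w_new = -9 - 9/10 * 7 = -9 - 63/10 = -153/10.

-153/10


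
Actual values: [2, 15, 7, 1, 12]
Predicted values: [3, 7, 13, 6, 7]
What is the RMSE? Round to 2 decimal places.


MSE = 30.2000. RMSE = sqrt(30.2000) = 5.50.

5.50


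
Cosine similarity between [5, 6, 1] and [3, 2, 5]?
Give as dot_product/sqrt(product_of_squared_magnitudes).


dot = 32. |a|^2 = 62, |b|^2 = 38. cos = 32/sqrt(2356).

32/sqrt(2356)


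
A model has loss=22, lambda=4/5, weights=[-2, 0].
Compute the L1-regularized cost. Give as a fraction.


L1 norm = sum(|w|) = 2. J = 22 + 4/5 * 2 = 118/5.

118/5


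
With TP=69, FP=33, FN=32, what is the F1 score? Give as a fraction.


Precision = 69/102 = 23/34. Recall = 69/101 = 69/101. F1 = 2*P*R/(P+R) = 138/203.

138/203


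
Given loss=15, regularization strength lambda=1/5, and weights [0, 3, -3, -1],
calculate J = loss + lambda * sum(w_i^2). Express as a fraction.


L2 sq norm = sum(w^2) = 19. J = 15 + 1/5 * 19 = 94/5.

94/5


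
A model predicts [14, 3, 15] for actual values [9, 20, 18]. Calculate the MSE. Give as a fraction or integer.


MSE = (1/3) * ((9-14)^2=25 + (20-3)^2=289 + (18-15)^2=9). Sum = 323. MSE = 323/3.

323/3


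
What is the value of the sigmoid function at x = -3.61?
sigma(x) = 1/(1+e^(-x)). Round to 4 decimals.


sigma(-3.61) = 1/(1+e^(3.61)) = 1/(1+36.966053) = 1/37.966053 = 0.0263.

0.0263


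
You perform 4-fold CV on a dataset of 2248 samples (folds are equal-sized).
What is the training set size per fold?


Each validation fold has 2248/4 = 562 samples. Training set = 2248 - 562 = 1686.

1686


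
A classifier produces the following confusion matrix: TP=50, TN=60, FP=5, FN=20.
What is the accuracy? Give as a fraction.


Accuracy = (TP + TN) / (TP + TN + FP + FN) = (50 + 60) / 135 = 22/27.

22/27


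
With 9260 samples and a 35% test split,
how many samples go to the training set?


Test set = 9260 * 35% = 3241. Training set = 9260 - 3241 = 6019.

6019


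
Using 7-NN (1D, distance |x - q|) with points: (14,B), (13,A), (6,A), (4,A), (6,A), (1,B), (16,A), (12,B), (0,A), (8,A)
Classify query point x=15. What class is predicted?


Distances: |14-15|=1, |13-15|=2, |6-15|=9, |4-15|=11, |6-15|=9, |1-15|=14, |16-15|=1, |12-15|=3, |0-15|=15, |8-15|=7. 7 nearest: (16,A), (14,B), (13,A), (12,B), (8,A), (6,A), (6,A). Counts: {'A': 5, 'B': 2}. Majority class: A.

A


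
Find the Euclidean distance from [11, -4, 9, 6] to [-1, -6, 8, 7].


d = sqrt(sum of squared differences). (11--1)^2=144, (-4--6)^2=4, (9-8)^2=1, (6-7)^2=1. Sum = 150.

sqrt(150)


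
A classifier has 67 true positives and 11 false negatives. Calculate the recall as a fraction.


Recall = TP / (TP + FN) = 67 / 78 = 67/78.

67/78


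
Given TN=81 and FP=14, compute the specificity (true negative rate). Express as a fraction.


Specificity = TN / (TN + FP) = 81 / 95 = 81/95.

81/95


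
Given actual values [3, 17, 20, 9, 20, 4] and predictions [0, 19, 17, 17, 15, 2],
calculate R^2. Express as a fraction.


Mean(y) = 73/6. SS_res = 115. SS_tot = 1841/6. R^2 = 1 - 115/(1841/6) = 1151/1841.

1151/1841


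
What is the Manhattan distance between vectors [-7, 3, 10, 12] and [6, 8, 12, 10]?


d = sum of absolute differences: |-7-6|=13 + |3-8|=5 + |10-12|=2 + |12-10|=2 = 22.

22


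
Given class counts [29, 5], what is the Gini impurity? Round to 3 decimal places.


Total = 34. Proportions: 29/34, 5/34. sum(p_i^2) = 0.7491. Gini = 1 - 0.7491 = 0.2509, which rounds to 0.251.

0.251


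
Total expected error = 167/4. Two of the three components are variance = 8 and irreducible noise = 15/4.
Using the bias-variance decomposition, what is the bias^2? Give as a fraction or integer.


Total error = bias^2 + variance + irreducible noise. So bias^2 = 167/4 - 8 - 15/4 = 30.

30


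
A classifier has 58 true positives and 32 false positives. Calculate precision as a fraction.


Precision = TP / (TP + FP) = 58 / 90 = 29/45.

29/45


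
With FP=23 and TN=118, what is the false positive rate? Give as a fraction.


FPR = FP / (FP + TN) = 23 / 141 = 23/141.

23/141


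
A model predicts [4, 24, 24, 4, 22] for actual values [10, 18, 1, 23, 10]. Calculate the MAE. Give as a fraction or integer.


MAE = (1/5) * (|10-4|=6 + |18-24|=6 + |1-24|=23 + |23-4|=19 + |10-22|=12). Sum = 66. MAE = 66/5.

66/5


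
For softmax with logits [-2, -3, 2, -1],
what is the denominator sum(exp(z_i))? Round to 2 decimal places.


Denom = e^-2=0.1353 + e^-3=0.0498 + e^2=7.3891 + e^-1=0.3679. Sum = 7.9421, which rounds to 7.94.

7.94


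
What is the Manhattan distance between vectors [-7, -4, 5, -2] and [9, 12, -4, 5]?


d = sum of absolute differences: |-7-9|=16 + |-4-12|=16 + |5--4|=9 + |-2-5|=7 = 48.

48


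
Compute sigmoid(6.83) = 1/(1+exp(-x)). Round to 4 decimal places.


sigma(6.83) = 1/(1+e^(-6.83)) = 1/(1+0.001081) = 1/1.001081 = 0.9989.

0.9989


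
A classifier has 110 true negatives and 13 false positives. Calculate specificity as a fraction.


Specificity = TN / (TN + FP) = 110 / 123 = 110/123.

110/123


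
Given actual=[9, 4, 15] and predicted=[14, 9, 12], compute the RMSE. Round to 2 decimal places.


MSE = 19.6667. RMSE = sqrt(19.6667) = 4.43.

4.43


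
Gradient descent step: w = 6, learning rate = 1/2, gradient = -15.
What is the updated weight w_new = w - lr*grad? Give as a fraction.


w_new = 6 - 1/2 * -15 = 6 - -15/2 = 27/2.

27/2


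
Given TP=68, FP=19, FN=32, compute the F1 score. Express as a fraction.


Precision = 68/87 = 68/87. Recall = 68/100 = 17/25. F1 = 2*P*R/(P+R) = 8/11.

8/11


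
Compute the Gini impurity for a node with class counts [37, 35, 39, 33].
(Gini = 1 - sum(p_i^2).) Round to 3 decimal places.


Total = 144. Proportions: 37/144, 35/144, 39/144, 33/144. sum(p_i^2) = 0.2510. Gini = 1 - 0.2510 = 0.7490, which rounds to 0.749.

0.749


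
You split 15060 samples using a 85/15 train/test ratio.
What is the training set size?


Test set = 15060 * 15% = 2259. Training set = 15060 - 2259 = 12801.

12801


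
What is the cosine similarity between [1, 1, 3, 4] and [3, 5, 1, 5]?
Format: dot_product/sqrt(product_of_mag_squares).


dot = 31. |a|^2 = 27, |b|^2 = 60. cos = 31/sqrt(1620).

31/sqrt(1620)


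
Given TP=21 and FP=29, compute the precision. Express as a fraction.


Precision = TP / (TP + FP) = 21 / 50 = 21/50.

21/50


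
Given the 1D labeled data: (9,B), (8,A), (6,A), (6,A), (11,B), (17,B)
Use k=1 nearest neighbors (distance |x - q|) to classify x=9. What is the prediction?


Distances: |9-9|=0, |8-9|=1, |6-9|=3, |6-9|=3, |11-9|=2, |17-9|=8. 1 nearest: (9,B). Counts: {'B': 1}. Majority class: B.

B


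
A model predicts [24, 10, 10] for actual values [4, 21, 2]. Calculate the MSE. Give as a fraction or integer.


MSE = (1/3) * ((4-24)^2=400 + (21-10)^2=121 + (2-10)^2=64). Sum = 585. MSE = 195.

195


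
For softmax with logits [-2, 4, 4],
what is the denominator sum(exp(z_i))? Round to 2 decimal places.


Denom = e^-2=0.1353 + e^4=54.5982 + e^4=54.5982. Sum = 109.3317, which rounds to 109.33.

109.33


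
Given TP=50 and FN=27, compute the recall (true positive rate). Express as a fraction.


Recall = TP / (TP + FN) = 50 / 77 = 50/77.

50/77


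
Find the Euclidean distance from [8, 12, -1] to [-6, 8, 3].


d = sqrt(sum of squared differences). (8--6)^2=196, (12-8)^2=16, (-1-3)^2=16. Sum = 228.

sqrt(228)


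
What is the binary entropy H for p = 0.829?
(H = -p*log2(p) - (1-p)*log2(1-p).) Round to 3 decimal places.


H = -0.829*log2(0.829) - 0.171*log2(0.171) = 0.660.

0.660


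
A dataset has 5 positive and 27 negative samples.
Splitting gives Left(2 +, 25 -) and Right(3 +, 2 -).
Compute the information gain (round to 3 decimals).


H(parent) = 0.6253. H(left) = 0.3809, H(right) = 0.9710. Weighted = (27/32)*0.3809 + (5/32)*0.9710 = 0.4731. IG = 0.6253 - 0.4731 = 0.1522, which rounds to 0.152.

0.152


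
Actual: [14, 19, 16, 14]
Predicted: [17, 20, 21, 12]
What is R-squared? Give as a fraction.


Mean(y) = 63/4. SS_res = 39. SS_tot = 67/4. R^2 = 1 - 39/(67/4) = -89/67.

-89/67


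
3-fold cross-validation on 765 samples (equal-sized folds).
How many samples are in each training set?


Each validation fold has 765/3 = 255 samples. Training set = 765 - 255 = 510.

510


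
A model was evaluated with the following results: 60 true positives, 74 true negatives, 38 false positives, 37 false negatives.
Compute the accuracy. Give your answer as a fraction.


Accuracy = (TP + TN) / (TP + TN + FP + FN) = (60 + 74) / 209 = 134/209.

134/209
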